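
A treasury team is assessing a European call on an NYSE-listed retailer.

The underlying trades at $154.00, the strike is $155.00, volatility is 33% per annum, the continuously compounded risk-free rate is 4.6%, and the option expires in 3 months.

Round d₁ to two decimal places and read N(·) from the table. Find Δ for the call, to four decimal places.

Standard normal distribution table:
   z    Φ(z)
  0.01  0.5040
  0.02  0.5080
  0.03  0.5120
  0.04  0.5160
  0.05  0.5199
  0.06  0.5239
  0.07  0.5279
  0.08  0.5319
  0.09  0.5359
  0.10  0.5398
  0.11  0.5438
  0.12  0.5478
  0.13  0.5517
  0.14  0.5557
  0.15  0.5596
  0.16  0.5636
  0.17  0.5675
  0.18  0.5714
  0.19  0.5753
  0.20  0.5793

0.5438

σ√T = 0.33 × 0.5000 = 0.1650
d₁ = [ln(154/155) + (0.046 + 0.33²/2)·0.25] / 0.1650 = [-0.0065 + 0.0251] / 0.1650 = 0.1130 ⇒ 0.11
N(d₁) = N(0.11) = 0.5438
Δ_call = N(d₁) = 0.5438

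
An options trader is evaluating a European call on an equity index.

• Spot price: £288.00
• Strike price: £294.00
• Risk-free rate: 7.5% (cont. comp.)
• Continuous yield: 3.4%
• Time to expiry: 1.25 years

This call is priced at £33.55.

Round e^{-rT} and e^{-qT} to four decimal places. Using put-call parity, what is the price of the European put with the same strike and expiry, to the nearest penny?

e^(−qT) = e^(−0.034·1.25) = 0.9584;  e^(−rT) = e^(−0.075·1.25) = 0.9105
Put-call parity: C − P = S·e^(−qT) − K·e^(−rT) = 288·0.9584 − 294·0.9105 = 276.0192 − 267.6870 = 8.3322
P = C − (C − P) = 33.55 − (8.3322) = 25.2178

£25.22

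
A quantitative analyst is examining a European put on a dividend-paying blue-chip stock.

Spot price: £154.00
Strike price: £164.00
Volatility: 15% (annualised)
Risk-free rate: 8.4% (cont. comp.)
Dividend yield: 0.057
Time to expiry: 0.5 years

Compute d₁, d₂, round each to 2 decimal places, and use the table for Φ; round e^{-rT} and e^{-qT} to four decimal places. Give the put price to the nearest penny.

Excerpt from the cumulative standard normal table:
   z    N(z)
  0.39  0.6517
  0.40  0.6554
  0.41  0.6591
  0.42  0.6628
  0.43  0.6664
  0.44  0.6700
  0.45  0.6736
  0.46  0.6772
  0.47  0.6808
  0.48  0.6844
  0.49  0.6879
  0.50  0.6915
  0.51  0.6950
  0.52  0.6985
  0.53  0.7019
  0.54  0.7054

σ√T = 0.15·√0.5 = 0.1061
d₁ = [ln(154/164) + (0.084 − 0.057 + 0.15²/2)·0.5] / 0.1061 = [-0.0629 + 0.0191] / 0.1061 = -0.4128 ⇒ -0.41
d₂ = d₁ − σ√T = -0.4128 − 0.1061 = -0.5189 ⇒ -0.52
e^(−qT) = e^(−0.057·0.5) = 0.9719;  e^(−rT) = e^(−0.084·0.5) = 0.9589
N(−d₂) = N(0.52) = 0.6985;  N(−d₁) = N(0.41) = 0.6591
P = 164·0.9589·0.6985 − 154·0.9719·0.6591 = 109.8458 − 98.6492 = 11.1966

£11.20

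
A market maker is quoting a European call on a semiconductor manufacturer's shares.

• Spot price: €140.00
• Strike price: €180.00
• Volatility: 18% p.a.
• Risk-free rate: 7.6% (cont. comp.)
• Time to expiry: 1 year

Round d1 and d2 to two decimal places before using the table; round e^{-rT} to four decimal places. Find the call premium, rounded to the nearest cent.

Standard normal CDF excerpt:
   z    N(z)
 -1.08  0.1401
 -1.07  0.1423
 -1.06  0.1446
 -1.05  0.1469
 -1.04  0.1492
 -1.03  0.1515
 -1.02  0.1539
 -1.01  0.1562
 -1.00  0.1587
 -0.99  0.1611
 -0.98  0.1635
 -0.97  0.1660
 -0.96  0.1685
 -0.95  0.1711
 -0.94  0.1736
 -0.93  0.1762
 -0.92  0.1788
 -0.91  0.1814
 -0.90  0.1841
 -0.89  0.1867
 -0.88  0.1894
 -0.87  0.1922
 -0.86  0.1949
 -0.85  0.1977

σ√T = 0.18 × 1.0000 = 0.1800
d₁ = [ln(140/180) + (0.076 + 0.18²/2)·1] / 0.1800 = [-0.2513 + 0.0922] / 0.1800 = -0.8840 → -0.88
d₂ = d₁ − σ√T = -0.8840 − 0.1800 = -1.0640 → -1.06
e^(−rT) = e^(−0.076·1) = 0.9268
C = 140·N(-0.88) − 180·0.9268·N(-1.06) = 140·0.1894 − 180·0.9268·0.1446 = 26.5160 − 24.1228 = 2.3932

€2.39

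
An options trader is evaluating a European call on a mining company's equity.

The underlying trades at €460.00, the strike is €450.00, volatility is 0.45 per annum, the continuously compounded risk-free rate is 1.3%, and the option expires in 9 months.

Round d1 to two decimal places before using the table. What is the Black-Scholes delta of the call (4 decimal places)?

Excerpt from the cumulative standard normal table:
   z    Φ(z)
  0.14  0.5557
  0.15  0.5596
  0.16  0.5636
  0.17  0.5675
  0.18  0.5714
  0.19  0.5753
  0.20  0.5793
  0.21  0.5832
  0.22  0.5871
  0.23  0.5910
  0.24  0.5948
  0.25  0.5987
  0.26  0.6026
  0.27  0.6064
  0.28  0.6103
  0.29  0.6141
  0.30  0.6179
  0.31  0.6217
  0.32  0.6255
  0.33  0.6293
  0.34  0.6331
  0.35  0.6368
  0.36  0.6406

σ√T = 0.45·√0.75 = 0.3897
ln(S/K) + (r + σ²/2)T = ln(460/450) + (0.013 + 0.45²/2)·0.75 = 0.0220 + 0.0857 = 0.1077
d₁ = 0.1077 / 0.3897 = 0.2763 which rounds to 0.28
N(d₁) = N(0.28) = 0.6103
Δ_call = N(d₁) = 0.6103

0.6103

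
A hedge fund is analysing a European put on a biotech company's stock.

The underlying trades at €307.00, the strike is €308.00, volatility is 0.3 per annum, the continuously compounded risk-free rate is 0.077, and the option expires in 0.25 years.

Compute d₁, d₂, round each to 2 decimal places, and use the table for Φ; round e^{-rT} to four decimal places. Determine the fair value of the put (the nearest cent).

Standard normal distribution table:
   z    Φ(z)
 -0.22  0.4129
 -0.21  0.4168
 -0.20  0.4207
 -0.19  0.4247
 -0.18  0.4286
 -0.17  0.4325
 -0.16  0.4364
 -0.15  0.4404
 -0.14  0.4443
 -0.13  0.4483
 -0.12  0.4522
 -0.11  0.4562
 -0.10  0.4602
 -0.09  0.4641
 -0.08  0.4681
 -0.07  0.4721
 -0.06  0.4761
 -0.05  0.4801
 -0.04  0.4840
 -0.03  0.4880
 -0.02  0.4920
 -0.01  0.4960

€15.85

σ√T = 0.3·√0.25 = 0.1500
d₁ = [ln(307/308) + (0.077 + 0.3²/2)·0.25] / 0.1500 = [-0.0033 + 0.0305] / 0.1500 = 0.1817 which rounds to 0.18
d₂ = d₁ − σ√T = 0.1817 − 0.1500 = 0.0317 which rounds to 0.03
e^(−rT) = e^(−0.077·0.25) = 0.9809
P = 308·0.9809·N(-0.03) − 307·N(-0.18) = 308·0.9809·0.4880 − 307·0.4286 = 147.4332 − 131.5802 = 15.8530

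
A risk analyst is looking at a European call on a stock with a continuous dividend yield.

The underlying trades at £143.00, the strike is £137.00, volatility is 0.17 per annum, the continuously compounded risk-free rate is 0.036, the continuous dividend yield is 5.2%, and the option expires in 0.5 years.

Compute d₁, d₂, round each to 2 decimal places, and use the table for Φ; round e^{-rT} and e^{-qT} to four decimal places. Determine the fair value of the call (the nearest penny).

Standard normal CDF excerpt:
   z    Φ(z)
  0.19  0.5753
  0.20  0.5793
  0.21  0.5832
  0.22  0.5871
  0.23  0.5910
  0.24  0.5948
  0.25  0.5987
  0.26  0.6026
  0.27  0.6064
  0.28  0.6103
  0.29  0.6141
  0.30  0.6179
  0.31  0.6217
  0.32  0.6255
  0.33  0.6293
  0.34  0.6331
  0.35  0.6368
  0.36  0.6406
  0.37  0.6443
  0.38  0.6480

£9.20

σ√T = 0.17·√0.5 = 0.1202
ln(S/K) + (r − q + σ²/2)T = ln(143/137) + (0.036 − 0.052 + 0.17²/2)·0.5 = 0.0429 − 0.0008 = 0.0421
d₁ = 0.0421 / 0.1202 = 0.3501 which rounds to 0.35
d₂ = d₁ − σ√T = 0.3501 − 0.1202 = 0.2299 which rounds to 0.23
e^(−qT) = e^(−0.052·0.5) = 0.9743;  e^(−rT) = e^(−0.036·0.5) = 0.9822
C = 143·0.9743·N(0.35) − 137·0.9822·N(0.23) = 143·0.9743·0.6368 − 137·0.9822·0.5910 = 88.7221 − 79.5258 = 9.1963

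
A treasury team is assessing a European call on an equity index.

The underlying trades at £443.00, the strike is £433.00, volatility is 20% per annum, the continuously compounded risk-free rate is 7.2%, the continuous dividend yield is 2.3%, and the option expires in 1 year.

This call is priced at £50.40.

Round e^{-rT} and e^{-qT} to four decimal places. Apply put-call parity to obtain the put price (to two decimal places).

exp(−qT) = exp(−0.023·1) = 0.9773;  exp(−rT) = exp(−0.072·1) = 0.9305
Put-call parity: C − P = S·e^(−qT) − K·e^(−rT) = 443·0.9773 − 433·0.9305 = 432.9439 − 402.9065 = 30.0374
P = C − (C − P) = 50.40 − (30.0374) = 20.3626

£20.36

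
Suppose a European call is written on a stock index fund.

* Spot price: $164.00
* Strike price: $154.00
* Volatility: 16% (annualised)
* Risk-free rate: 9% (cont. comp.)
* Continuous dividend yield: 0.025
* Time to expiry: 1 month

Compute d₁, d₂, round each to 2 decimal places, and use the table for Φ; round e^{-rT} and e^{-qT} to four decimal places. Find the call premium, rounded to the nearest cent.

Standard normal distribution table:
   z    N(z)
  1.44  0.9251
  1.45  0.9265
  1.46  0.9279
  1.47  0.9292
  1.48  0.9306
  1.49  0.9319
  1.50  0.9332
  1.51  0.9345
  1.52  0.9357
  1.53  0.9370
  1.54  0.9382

$10.90

σ√T = 0.16·√0.08333 = 0.0462
d₁ = [ln(164/154) + (0.09 − 0.025 + ½·0.16²)·0.08333] / (σ√T) = (0.0629 + 0.0065) / 0.0462 = 1.5025 ⇒ 1.50
d₂ = 1.5025 − 0.0462 = 1.4563 ⇒ 1.46
e^(−qT) = e^(−0.025·0.08333) = 0.9979;  e^(−rT) = e^(−0.09·0.08333) = 0.9925
C = 164·0.9979·N(1.50) − 154·0.9925·N(1.46) = 164·0.9979·0.9332 − 154·0.9925·0.9279 = 152.7234 − 141.8249 = 10.8985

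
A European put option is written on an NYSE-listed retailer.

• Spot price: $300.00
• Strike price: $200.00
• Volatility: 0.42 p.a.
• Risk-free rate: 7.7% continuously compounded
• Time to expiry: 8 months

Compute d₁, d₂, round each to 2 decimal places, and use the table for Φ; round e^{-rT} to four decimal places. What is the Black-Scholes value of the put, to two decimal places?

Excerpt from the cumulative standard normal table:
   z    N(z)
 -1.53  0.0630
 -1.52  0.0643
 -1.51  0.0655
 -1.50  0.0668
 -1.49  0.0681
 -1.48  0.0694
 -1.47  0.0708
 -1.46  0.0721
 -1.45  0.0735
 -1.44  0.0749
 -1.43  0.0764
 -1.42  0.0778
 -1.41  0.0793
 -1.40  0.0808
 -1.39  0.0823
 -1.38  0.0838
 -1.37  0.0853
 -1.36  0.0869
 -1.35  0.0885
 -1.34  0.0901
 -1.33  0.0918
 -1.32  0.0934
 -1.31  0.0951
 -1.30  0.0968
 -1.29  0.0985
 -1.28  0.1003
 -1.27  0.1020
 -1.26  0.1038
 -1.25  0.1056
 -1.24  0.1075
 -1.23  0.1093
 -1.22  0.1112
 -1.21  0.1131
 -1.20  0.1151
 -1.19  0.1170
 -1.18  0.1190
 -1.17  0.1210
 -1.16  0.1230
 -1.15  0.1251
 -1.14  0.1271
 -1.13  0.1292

T = 0.6667;  σ√T = 0.3429
d₁ = [ln(300/200) + (0.077 + 0.42²/2)·0.6667] / 0.3429 = [0.4055 + 0.1101] / 0.3429 = 1.5035 ⇒ 1.50
d₂ = d₁ − σ√T = 1.5035 − 0.3429 = 1.1606 ⇒ 1.16
exp(−rT) = exp(−0.077·0.6667) = 0.9500
N(−d₂) = N(-1.16) = 0.1230;  N(−d₁) = N(-1.50) = 0.0668
P = 200·0.9500·0.1230 − 300·0.0668 = 23.3700 − 20.0400 = 3.3300

$3.33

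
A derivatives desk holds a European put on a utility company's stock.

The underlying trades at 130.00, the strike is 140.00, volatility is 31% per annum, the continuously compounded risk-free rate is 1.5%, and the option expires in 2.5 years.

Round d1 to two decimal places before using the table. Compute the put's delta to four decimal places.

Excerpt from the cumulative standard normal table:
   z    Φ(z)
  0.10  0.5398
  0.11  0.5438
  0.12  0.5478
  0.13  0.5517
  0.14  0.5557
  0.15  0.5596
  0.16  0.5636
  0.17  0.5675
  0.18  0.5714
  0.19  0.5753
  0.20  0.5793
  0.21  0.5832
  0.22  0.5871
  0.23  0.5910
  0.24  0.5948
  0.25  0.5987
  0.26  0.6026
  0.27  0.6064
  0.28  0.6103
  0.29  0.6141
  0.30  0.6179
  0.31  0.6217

σ√T = 0.31·√2.5 = 0.4902
d₁ = [ln(130/140) + (0.015 + ½·0.31²)·2.5] / (σ√T) = (-0.0741 + 0.1576) / 0.4902 = 0.1704 → 0.17
N(d₁) = N(0.17) = 0.5675
Δ_put = N(d₁) − 1 = 0.5675 − 1 = -0.4325

-0.4325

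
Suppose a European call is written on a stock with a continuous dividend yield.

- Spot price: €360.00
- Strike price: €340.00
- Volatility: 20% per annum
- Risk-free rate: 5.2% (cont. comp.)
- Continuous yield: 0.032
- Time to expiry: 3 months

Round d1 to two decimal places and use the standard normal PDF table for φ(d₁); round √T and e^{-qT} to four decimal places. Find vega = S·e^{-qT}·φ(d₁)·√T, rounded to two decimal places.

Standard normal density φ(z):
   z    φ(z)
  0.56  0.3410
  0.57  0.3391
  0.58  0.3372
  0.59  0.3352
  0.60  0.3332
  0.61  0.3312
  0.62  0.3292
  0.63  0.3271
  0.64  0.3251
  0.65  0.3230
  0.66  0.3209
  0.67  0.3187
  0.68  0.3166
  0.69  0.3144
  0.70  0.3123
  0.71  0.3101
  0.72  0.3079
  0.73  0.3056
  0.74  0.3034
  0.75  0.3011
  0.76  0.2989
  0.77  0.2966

σ√T = 0.2·√0.25 = 0.1000
d₁ = [ln(360/340) + (0.052 − 0.032 + 0.2²/2)·0.25] / 0.1000 = [0.0572 + 0.0100] / 0.1000 = 0.6716 which rounds to 0.67
√T = √0.25 = 0.5000
φ(d₁) = φ(0.67) = 0.3187
e^(−qT) = e^(−0.032·0.25) = 0.9920
vega = S·e^(−qT)·φ(d₁)·√T = 360·0.9920·0.3187·0.5000 = 56.9071

56.91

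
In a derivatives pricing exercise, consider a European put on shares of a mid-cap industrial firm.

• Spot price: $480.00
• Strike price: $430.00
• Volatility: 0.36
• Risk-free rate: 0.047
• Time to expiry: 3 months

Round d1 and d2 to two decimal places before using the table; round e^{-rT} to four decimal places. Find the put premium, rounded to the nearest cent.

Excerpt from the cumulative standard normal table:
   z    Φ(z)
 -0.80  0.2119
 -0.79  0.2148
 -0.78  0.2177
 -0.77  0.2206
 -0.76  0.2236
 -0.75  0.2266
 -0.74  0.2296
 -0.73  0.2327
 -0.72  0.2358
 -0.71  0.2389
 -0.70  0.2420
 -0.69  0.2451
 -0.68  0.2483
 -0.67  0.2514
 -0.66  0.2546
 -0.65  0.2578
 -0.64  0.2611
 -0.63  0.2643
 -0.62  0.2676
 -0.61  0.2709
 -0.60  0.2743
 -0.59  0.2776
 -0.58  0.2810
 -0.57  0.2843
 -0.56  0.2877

σ√T = 0.36·√0.25 = 0.1800
d₁ = [ln(480/430) + (0.047 + ½·0.36²)·0.25] / (σ√T) = (0.1100 + 0.0279) / 0.1800 = 0.7664 which rounds to 0.77
d₂ = 0.7664 − 0.1800 = 0.5864 which rounds to 0.59
e^(−rT) = e^(−0.047·0.25) = 0.9883
P = 430·0.9883·N(-0.59) − 480·N(-0.77) = 430·0.9883·0.2776 − 480·0.2206 = 117.9714 − 105.8880 = 12.0834

$12.08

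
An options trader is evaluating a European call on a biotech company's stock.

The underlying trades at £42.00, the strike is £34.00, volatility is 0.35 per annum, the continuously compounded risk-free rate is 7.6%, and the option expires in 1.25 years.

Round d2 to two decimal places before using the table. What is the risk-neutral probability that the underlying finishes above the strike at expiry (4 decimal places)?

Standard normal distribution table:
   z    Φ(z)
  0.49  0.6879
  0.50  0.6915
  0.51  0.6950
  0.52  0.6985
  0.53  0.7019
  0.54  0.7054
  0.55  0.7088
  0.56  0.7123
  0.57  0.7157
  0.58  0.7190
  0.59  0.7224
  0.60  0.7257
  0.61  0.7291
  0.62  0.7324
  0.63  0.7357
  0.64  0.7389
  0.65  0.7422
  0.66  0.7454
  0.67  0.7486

0.7224

σ√T = 0.35 × 1.1180 = 0.3913
d₁ = [ln(42/34) + (0.076 + 0.35²/2)·1.25] / 0.3913 = [0.2113 + 0.1716] / 0.3913 = 0.9784 which rounds to 0.98
d₂ = d₁ − σ√T = 0.9784 − 0.3913 = 0.5871 which rounds to 0.59
Pr(exercise) under Q = N(d₂) = 0.7224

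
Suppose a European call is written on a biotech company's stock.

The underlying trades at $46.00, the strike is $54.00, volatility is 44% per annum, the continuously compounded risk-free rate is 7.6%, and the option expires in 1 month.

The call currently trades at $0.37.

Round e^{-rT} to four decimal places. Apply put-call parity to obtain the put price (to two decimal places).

exp(−rT) = exp(−0.076·0.08333) = 0.9937
Put-call parity: C − P = S − K·e^(−rT) = 46 − 54·0.9937 = 46 − 53.6598 = -7.6598
P = C − (C − P) = 0.37 − (-7.6598) = 8.0298

$8.03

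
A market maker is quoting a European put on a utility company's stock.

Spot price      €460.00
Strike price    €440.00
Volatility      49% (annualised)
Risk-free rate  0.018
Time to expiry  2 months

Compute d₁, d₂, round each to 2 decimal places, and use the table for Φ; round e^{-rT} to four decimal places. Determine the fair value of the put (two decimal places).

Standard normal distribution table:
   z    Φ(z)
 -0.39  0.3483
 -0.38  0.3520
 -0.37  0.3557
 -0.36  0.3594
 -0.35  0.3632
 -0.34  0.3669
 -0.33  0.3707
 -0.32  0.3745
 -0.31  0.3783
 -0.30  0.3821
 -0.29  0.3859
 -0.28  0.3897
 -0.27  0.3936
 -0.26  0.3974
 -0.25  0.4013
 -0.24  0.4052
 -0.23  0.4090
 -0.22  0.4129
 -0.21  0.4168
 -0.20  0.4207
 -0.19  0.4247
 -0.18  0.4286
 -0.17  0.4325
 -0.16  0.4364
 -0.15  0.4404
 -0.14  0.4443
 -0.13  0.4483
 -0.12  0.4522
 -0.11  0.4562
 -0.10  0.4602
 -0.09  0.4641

σ√T = 0.49·√0.1667 = 0.2000
d₁ = [ln(460/440) + (0.018 + 0.49²/2)·0.1667] / 0.2000 = [0.0445 + 0.0230] / 0.2000 = 0.3372 → 0.34
d₂ = d₁ − σ√T = 0.3372 − 0.2000 = 0.1372 → 0.14
e^(−rT) = e^(−0.018·0.1667) = 0.9970
P = 440·0.9970·N(-0.14) − 460·N(-0.34) = 440·0.9970·0.4443 − 460·0.3669 = 194.9055 − 168.7740 = 26.1315

€26.13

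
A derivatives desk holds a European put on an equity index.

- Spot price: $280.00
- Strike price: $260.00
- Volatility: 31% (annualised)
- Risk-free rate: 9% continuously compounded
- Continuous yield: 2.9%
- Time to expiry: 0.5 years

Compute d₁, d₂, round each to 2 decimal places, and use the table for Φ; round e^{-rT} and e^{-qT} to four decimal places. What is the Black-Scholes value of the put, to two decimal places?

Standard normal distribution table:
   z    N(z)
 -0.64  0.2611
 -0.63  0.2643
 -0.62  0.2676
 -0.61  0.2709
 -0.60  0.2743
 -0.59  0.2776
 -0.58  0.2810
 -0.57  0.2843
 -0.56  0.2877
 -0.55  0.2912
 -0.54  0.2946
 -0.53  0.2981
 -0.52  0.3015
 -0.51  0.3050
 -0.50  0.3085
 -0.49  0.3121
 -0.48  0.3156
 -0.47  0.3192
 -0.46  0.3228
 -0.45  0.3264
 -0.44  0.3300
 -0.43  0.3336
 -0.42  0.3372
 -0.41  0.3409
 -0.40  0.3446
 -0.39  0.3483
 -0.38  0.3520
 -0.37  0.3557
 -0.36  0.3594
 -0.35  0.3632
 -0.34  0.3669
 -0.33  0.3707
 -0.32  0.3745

σ√T = 0.31 × 0.7071 = 0.2192
ln(S/K) + (r − q + σ²/2)T = ln(280/260) + (0.09 − 0.029 + 0.31²/2)·0.5 = 0.0741 + 0.0545 = 0.1286
d₁ = 0.1286 / 0.2192 = 0.5868 ⇒ 0.59
d₂ = d₁ − σ√T = 0.5868 − 0.2192 = 0.3676 ⇒ 0.37
e^(−qT) = e^(−0.029·0.5) = 0.9856;  e^(−rT) = e^(−0.09·0.5) = 0.9560
P = 260·0.9560·N(-0.37) − 280·0.9856·N(-0.59) = 260·0.9560·0.3557 − 280·0.9856·0.2776 = 88.4128 − 76.6087 = 11.8041

$11.80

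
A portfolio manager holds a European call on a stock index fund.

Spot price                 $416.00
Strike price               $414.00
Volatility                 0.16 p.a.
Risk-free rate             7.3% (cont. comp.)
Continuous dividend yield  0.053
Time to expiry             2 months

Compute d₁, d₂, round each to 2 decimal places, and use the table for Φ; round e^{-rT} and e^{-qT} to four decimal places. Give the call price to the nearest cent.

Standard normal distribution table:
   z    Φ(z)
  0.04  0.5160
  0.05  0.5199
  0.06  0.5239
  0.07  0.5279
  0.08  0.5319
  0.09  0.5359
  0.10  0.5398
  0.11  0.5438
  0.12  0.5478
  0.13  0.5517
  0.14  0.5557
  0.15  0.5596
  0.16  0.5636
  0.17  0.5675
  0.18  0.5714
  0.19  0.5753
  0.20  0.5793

σ√T = 0.16·√0.1667 = 0.0653
d₁ = [ln(416/414) + (0.073 − 0.053 + 0.16²/2)·0.1667] / 0.0653 = [0.0048 + 0.0055] / 0.0653 = 0.1575 ⇒ 0.16
d₂ = d₁ − σ√T = 0.1575 − 0.0653 = 0.0922 ⇒ 0.09
e^(−qT) = e^(−0.053·0.1667) = 0.9912;  e^(−rT) = e^(−0.073·0.1667) = 0.9879
C = 416·0.9912·N(0.16) − 414·0.9879·N(0.09) = 416·0.9912·0.5636 − 414·0.9879·0.5359 = 232.3944 − 219.1781 = 13.2163

$13.22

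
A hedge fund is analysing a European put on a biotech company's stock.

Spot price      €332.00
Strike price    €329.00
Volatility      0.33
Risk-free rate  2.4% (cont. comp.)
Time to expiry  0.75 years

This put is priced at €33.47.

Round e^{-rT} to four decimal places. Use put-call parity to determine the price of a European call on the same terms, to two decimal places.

€42.33

exp(−rT) = exp(−0.024·0.75) = 0.9822
Put-call parity: C − P = S − K·e^(−rT) = 332 − 329·0.9822 = 332 − 323.1438 = 8.8562
C = P + (C − P) = 33.47 + (8.8562) = 42.3262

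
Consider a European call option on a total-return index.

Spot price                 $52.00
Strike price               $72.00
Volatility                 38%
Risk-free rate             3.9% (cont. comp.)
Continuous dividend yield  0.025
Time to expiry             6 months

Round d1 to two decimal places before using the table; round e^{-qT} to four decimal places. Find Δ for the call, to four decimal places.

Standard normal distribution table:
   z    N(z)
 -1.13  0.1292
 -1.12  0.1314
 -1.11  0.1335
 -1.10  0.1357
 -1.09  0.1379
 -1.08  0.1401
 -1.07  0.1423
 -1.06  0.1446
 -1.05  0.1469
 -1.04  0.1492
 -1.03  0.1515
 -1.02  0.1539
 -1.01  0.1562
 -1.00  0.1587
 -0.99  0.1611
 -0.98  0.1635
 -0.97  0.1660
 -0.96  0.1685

0.1451

σ√T = 0.38·√0.5 = 0.2687
d₁ = [ln(52/72) + (0.039 − 0.025 + ½·0.38²)·0.5] / (σ√T) = (-0.3254 + 0.0431) / 0.2687 = -1.0507 ⇒ -1.05
N(d₁) = N(-1.05) = 0.1469
Δ_call = exp(−qT)·N(d₁) = 0.9876·0.1469 = 0.1451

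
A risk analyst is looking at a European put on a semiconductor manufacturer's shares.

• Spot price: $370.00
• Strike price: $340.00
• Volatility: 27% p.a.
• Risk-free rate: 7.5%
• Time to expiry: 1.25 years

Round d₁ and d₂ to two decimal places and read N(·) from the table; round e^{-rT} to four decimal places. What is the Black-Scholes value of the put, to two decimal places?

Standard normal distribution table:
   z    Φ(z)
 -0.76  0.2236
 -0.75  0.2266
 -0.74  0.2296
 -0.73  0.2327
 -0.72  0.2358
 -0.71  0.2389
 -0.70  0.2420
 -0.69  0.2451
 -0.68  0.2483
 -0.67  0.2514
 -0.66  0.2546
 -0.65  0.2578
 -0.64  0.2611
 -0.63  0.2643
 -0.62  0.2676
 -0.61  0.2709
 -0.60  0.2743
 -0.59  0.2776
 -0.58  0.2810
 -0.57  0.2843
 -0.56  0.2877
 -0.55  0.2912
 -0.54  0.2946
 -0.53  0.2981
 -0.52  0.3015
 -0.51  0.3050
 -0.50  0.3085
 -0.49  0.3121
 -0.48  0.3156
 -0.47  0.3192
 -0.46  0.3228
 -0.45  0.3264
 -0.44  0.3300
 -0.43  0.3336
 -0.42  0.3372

$17.21

σ√T = 0.27·√1.25 = 0.3019
d₁ = [ln(370/340) + (0.075 + ½·0.27²)·1.25] / (σ√T) = (0.0846 + 0.1393) / 0.3019 = 0.7416 ≈ 0.74
d₂ = 0.7416 − 0.3019 = 0.4397 ≈ 0.44
e^(−rT) = e^(−0.075·1.25) = 0.9105
P = 340·0.9105·N(-0.44) − 370·N(-0.74) = 340·0.9105·0.3300 − 370·0.2296 = 102.1581 − 84.9520 = 17.2061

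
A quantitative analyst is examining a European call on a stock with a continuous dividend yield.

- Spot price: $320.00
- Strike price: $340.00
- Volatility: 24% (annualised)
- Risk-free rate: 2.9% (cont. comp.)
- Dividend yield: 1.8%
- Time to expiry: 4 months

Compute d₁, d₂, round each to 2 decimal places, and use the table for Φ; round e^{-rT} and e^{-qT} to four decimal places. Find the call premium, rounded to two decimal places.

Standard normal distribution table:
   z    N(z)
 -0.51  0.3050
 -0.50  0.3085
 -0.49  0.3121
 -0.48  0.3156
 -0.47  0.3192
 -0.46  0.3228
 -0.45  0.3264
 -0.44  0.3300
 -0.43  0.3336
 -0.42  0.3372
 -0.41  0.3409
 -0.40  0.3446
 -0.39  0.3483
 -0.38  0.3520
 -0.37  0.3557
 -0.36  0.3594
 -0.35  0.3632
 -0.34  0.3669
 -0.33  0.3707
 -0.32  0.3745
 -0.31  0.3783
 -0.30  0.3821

$10.43

σ√T = 0.24·√0.3333 = 0.1386
d₁ = [ln(320/340) + (0.029 − 0.018 + 0.24²/2)·0.3333] / 0.1386 = [-0.0606 + 0.0133] / 0.1386 = -0.3418 ⇒ -0.34
d₂ = d₁ − σ√T = -0.3418 − 0.1386 = -0.4803 ⇒ -0.48
e^(−qT) = e^(−0.018·0.3333) = 0.9940;  e^(−rT) = e^(−0.029·0.3333) = 0.9904
N(d₁) = N(-0.34) = 0.3669;  N(d₂) = N(-0.48) = 0.3156
C = 320·0.9940·0.3669 − 340·0.9904·0.3156 = 116.7036 − 106.2739 = 10.4297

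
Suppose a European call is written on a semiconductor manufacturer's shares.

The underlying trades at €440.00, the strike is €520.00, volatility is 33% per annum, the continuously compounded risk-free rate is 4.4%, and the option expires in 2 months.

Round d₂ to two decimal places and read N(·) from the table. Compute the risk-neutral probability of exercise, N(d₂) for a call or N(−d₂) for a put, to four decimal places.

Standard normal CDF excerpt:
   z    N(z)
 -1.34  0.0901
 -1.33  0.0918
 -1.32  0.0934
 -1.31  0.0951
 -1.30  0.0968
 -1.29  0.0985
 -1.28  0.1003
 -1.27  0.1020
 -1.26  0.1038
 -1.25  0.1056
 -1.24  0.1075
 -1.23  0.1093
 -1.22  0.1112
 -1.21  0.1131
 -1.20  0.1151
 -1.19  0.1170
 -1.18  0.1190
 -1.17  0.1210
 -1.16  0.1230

σ√T = 0.33·√0.1667 = 0.1347
d₁ = [ln(440/520) + (0.044 + ½·0.33²)·0.1667] / (σ√T) = (-0.1671 + 0.0164) / 0.1347 = -1.1182 ≈ -1.12
d₂ = -1.1182 − 0.1347 = -1.2529 ≈ -1.25
Risk-neutral Pr[S_T > K] = N(d₂) = N(-1.25) = 0.1056

0.1056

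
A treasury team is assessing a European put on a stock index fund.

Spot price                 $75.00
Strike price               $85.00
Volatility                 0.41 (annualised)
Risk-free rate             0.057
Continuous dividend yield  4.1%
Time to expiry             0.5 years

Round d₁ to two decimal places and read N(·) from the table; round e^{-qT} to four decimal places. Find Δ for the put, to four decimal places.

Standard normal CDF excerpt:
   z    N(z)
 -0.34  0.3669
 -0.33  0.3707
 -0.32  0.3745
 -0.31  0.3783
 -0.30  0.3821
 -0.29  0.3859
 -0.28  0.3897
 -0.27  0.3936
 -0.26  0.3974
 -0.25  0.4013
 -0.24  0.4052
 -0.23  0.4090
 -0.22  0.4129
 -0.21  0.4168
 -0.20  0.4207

-0.5904

T = 0.5;  σ√T = 0.2899
d₁ = [ln(75/85) + (0.057 − 0.041 + 0.41²/2)·0.5] / 0.2899 = [-0.1252 + 0.0500] / 0.2899 = -0.2592 which rounds to -0.26
N(d₁) = N(-0.26) = 0.3974
Δ_put = e^(−qT)·(N(d₁) − 1) = 0.9797·(0.3974 − 1) = -0.5904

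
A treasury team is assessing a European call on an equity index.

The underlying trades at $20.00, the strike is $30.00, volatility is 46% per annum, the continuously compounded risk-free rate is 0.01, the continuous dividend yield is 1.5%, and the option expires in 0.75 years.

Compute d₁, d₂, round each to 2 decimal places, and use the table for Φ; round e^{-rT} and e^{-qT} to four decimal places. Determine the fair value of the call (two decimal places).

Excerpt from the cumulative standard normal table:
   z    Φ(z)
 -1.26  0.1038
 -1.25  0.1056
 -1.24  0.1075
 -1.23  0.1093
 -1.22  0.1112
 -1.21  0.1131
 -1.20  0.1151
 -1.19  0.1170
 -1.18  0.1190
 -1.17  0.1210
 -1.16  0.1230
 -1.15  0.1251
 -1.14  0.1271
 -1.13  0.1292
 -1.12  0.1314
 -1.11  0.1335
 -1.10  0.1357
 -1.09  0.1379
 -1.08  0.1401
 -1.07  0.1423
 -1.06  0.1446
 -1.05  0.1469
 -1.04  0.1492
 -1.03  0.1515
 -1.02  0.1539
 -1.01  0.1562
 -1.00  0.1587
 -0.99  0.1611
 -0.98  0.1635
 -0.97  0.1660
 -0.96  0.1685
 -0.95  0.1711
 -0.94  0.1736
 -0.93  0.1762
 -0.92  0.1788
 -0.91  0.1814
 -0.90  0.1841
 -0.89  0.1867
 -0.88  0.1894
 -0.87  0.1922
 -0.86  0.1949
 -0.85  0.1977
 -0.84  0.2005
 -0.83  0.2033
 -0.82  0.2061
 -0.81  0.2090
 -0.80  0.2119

$0.77

σ√T = 0.46 × 0.8660 = 0.3984
d₁ = [ln(20/30) + (0.01 − 0.015 + ½·0.46²)·0.75] / (σ√T) = (-0.4055 + 0.0756) / 0.3984 = -0.8280 → -0.83
d₂ = -0.8280 − 0.3984 = -1.2264 → -1.23
e^(−qT) = e^(−0.015·0.75) = 0.9888;  e^(−rT) = e^(−0.01·0.75) = 0.9925
N(d₁) = N(-0.83) = 0.2033;  N(d₂) = N(-1.23) = 0.1093
C = 20·0.9888·0.2033 − 30·0.9925·0.1093 = 4.0205 − 3.2544 = 0.7661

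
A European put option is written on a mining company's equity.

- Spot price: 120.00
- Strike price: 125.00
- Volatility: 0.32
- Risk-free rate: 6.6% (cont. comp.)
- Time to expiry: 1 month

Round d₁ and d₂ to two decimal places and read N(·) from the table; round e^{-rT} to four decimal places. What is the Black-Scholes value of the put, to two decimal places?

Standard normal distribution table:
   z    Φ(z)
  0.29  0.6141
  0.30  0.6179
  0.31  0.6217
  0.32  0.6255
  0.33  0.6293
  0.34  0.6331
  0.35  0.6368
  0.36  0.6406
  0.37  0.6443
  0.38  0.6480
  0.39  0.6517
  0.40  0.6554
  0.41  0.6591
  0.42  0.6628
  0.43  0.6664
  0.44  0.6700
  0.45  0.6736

σ√T = 0.32 × 0.2887 = 0.0924
d₁ = [ln(120/125) + (0.066 + ½·0.32²)·0.08333] / (σ√T) = (-0.0408 + 0.0098) / 0.0924 = -0.3362 → -0.34
d₂ = -0.3362 − 0.0924 = -0.4286 → -0.43
e^(−rT) = e^(−0.066·0.08333) = 0.9945
N(−d₂) = N(0.43) = 0.6664;  N(−d₁) = N(0.34) = 0.6331
P = 125·0.9945·0.6664 − 120·0.6331 = 82.8418 − 75.9720 = 6.8698

6.87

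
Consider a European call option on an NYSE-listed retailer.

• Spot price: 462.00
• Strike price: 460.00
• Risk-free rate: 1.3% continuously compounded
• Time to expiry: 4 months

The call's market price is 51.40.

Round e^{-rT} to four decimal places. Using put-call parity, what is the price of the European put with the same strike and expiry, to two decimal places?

e^(−rT) = e^(−0.013·0.3333) = 0.9957
Put-call parity: C − P = S − K·e^(−rT) = 462 − 460·0.9957 = 462 − 458.0220 = 3.9780
P = C − (C − P) = 51.40 − (3.9780) = 47.4220

47.42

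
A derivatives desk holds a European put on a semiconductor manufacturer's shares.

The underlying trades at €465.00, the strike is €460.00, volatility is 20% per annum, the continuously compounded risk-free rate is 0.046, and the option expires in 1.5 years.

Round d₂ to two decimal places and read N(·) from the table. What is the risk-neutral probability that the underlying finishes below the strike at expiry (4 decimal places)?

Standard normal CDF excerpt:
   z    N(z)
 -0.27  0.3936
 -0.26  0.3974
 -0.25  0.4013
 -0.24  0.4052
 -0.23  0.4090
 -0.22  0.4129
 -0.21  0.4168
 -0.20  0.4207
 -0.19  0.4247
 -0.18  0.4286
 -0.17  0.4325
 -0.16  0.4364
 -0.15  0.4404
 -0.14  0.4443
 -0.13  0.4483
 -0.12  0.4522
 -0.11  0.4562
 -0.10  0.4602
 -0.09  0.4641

σ√T = 0.2·√1.5 = 0.2449
ln(S/K) + (r + σ²/2)T = ln(465/460) + (0.046 + 0.2²/2)·1.5 = 0.0108 + 0.0990 = 0.1098
d₁ = 0.1098 / 0.2449 = 0.4483 → 0.45
d₂ = d₁ − σ√T = 0.4483 − 0.2449 = 0.2034 → 0.20
Risk-neutral Pr[S_T < K] = N(−d₂) = N(-0.20) = 0.4207

0.4207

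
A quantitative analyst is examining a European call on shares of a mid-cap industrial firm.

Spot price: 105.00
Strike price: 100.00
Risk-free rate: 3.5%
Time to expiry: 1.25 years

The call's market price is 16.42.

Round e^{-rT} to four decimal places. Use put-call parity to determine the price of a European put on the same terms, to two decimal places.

7.14

exp(−rT) = exp(−0.035·1.25) = 0.9572
Put-call parity: C − P = S − K·e^(−rT) = 105 − 100·0.9572 = 105 − 95.7200 = 9.2800
P = C − (C − P) = 16.42 − (9.2800) = 7.1400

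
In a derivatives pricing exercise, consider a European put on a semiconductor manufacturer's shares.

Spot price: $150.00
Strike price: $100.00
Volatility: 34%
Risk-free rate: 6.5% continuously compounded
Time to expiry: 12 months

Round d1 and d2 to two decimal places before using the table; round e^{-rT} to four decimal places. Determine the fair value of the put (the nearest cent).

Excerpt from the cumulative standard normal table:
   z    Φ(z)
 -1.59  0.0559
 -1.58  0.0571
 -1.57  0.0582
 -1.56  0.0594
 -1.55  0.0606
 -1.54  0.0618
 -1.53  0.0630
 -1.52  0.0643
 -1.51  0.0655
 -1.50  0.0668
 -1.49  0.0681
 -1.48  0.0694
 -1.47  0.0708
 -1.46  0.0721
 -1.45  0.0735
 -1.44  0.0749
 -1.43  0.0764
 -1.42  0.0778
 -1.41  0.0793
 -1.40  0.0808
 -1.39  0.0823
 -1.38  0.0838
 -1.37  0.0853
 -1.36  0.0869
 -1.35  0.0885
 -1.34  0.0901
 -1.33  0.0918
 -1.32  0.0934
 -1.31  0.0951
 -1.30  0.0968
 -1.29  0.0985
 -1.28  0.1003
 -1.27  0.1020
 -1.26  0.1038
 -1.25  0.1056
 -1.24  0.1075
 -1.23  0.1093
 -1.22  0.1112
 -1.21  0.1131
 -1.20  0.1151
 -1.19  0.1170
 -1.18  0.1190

$1.51

T = 1;  σ√T = 0.3400
d₁ = [ln(150/100) + (0.065 + 0.34²/2)·1] / 0.3400 = [0.4055 + 0.1228] / 0.3400 = 1.5537 → 1.55
d₂ = d₁ − σ√T = 1.5537 − 0.3400 = 1.2137 → 1.21
exp(−rT) = exp(−0.065·1) = 0.9371
N(−d₂) = N(-1.21) = 0.1131;  N(−d₁) = N(-1.55) = 0.0606
P = 100·0.9371·0.1131 − 150·0.0606 = 10.5986 − 9.0900 = 1.5086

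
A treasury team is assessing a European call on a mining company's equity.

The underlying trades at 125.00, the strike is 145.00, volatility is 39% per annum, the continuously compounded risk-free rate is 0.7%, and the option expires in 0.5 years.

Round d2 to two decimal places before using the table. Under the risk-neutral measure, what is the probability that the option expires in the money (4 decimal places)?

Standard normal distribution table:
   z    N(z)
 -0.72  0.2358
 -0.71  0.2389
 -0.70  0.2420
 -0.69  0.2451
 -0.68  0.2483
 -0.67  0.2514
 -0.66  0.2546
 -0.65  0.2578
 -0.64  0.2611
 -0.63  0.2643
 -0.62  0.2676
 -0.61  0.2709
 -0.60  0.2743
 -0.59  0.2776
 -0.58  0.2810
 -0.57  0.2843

σ√T = 0.39·√0.5 = 0.2758
d₁ = [ln(125/145) + (0.007 + ½·0.39²)·0.5] / (σ√T) = (-0.1484 + 0.0415) / 0.2758 = -0.3876 which rounds to -0.39
d₂ = -0.3876 − 0.2758 = -0.6634 which rounds to -0.66
Risk-neutral Pr[S_T > K] = N(d₂) = N(-0.66) = 0.2546

0.2546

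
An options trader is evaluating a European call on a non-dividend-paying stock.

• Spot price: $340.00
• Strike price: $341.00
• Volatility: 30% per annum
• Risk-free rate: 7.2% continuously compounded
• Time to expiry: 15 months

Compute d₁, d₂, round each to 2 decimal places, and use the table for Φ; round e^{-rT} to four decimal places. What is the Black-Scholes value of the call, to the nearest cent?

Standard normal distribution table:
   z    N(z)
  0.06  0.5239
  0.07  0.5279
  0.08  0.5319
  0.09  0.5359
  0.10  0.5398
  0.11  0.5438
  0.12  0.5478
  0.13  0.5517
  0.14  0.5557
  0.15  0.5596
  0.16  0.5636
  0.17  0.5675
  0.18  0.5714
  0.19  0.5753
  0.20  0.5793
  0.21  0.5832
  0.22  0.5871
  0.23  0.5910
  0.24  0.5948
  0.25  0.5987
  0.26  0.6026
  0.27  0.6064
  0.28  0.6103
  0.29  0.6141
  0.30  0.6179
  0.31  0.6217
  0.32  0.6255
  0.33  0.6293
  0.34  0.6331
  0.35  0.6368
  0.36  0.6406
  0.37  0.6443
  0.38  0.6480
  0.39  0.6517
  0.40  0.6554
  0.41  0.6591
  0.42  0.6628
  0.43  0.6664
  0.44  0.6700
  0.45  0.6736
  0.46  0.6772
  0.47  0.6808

$59.57

σ√T = 0.3 × 1.1180 = 0.3354
d₁ = [ln(340/341) + (0.072 + 0.3²/2)·1.25] / 0.3354 = [-0.0029 + 0.1462] / 0.3354 = 0.4273 → 0.43
d₂ = d₁ − σ√T = 0.4273 − 0.3354 = 0.0919 → 0.09
exp(−rT) = exp(−0.072·1.25) = 0.9139
C = 340·N(0.43) − 341·0.9139·N(0.09) = 340·0.6664 − 341·0.9139·0.5359 = 226.5760 − 167.0078 = 59.5682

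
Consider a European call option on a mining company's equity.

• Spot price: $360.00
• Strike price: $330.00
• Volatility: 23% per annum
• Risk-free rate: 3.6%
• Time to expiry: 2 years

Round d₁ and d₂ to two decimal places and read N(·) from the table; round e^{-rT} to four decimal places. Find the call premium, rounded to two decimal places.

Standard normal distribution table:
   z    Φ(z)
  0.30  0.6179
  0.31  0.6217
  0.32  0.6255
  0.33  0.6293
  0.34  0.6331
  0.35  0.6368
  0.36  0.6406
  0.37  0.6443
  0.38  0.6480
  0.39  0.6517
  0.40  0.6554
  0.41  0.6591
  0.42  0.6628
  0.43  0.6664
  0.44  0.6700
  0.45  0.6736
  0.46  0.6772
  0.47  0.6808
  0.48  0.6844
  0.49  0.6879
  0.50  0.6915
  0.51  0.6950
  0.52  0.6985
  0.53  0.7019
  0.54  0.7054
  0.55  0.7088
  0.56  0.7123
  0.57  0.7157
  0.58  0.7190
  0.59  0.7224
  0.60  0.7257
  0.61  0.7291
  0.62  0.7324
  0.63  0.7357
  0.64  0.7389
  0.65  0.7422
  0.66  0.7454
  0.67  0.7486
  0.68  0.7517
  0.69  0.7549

T = 2;  σ√T = 0.3253
d₁ = [ln(360/330) + (0.036 + 0.23²/2)·2] / 0.3253 = [0.0870 + 0.1249] / 0.3253 = 0.6515 ≈ 0.65
d₂ = d₁ − σ√T = 0.6515 − 0.3253 = 0.3262 ≈ 0.33
exp(−rT) = exp(−0.036·2) = 0.9305
N(d₁) = N(0.65) = 0.7422;  N(d₂) = N(0.33) = 0.6293
C = 360·0.7422 − 330·0.9305·0.6293 = 267.1920 − 193.2360 = 73.9560

$73.96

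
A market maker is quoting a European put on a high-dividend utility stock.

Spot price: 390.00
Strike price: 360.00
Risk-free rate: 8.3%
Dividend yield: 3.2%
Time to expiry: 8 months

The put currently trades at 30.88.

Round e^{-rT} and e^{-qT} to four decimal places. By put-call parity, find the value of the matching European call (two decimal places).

72.02

e^(−qT) = e^(−0.032·0.6667) = 0.9789;  e^(−rT) = e^(−0.083·0.6667) = 0.9462
Put-call parity: C − P = S·e^(−qT) − K·e^(−rT) = 390·0.9789 − 360·0.9462 = 381.7710 − 340.6320 = 41.1390
C = P + (C − P) = 30.88 + (41.1390) = 72.0190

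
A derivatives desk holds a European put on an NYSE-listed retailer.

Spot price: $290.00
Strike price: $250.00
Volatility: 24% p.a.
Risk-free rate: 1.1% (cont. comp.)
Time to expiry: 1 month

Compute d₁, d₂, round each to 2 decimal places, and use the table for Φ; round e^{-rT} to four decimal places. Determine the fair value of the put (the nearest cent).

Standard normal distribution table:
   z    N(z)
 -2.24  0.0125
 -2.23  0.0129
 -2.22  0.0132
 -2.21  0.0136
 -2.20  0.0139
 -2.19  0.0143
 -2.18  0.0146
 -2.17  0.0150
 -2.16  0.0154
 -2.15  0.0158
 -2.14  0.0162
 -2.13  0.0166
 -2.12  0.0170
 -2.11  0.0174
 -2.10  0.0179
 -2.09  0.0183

σ√T = 0.24·√0.08333 = 0.0693
d₁ = [ln(290/250) + (0.011 + ½·0.24²)·0.08333] / (σ√T) = (0.1484 + 0.0033) / 0.0693 = 2.1901 which rounds to 2.19
d₂ = 2.1901 − 0.0693 = 2.1208 which rounds to 2.12
e^(−rT) = e^(−0.011·0.08333) = 0.9991
N(−d₂) = N(-2.12) = 0.0170;  N(−d₁) = N(-2.19) = 0.0143
P = 250·0.9991·0.0170 − 290·0.0143 = 4.2462 − 4.1470 = 0.0992

$0.10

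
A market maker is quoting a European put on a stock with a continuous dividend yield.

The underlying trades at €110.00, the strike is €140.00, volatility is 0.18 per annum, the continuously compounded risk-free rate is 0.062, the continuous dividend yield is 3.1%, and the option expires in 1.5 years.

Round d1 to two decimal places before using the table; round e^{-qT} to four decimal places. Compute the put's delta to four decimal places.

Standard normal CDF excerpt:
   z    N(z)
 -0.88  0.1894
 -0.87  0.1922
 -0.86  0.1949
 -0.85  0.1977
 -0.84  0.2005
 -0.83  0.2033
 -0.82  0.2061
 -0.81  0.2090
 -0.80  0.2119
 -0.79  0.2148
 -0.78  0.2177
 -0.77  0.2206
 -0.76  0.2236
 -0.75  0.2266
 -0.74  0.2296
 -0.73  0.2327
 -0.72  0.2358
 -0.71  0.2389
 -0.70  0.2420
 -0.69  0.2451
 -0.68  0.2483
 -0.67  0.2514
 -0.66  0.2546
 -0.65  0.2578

-0.7440

T = 1.5;  σ√T = 0.2205
d₁ = [ln(110/140) + (0.062 − 0.031 + 0.18²/2)·1.5] / 0.2205 = [-0.2412 + 0.0708] / 0.2205 = -0.7728 which rounds to -0.77
N(d₁) = N(-0.77) = 0.2206
Δ_put = exp(−qT)·(N(d₁) − 1) = 0.9546·(0.2206 − 1) = -0.7440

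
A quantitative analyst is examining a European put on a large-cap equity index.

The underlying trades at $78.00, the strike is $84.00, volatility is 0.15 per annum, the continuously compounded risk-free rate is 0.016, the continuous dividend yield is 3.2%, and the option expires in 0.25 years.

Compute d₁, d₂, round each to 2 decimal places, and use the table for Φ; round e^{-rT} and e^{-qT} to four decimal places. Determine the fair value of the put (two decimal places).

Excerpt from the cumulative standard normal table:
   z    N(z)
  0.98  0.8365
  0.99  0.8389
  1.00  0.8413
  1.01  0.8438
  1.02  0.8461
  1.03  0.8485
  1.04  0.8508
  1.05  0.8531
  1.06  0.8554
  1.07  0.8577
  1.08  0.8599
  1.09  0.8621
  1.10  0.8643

$6.85

σ√T = 0.15 × 0.5000 = 0.0750
d₁ = [ln(78/84) + (0.016 − 0.032 + 0.15²/2)·0.25] / 0.0750 = [-0.0741 − 0.0012] / 0.0750 = -1.0039 ⇒ -1.00
d₂ = d₁ − σ√T = -1.0039 − 0.0750 = -1.0789 ⇒ -1.08
exp(−qT) = exp(−0.032·0.25) = 0.9920;  exp(−rT) = exp(−0.016·0.25) = 0.9960
N(−d₂) = N(1.08) = 0.8599;  N(−d₁) = N(1.00) = 0.8413
P = 84·0.9960·0.8599 − 78·0.9920·0.8413 = 71.9427 − 65.0964 = 6.8462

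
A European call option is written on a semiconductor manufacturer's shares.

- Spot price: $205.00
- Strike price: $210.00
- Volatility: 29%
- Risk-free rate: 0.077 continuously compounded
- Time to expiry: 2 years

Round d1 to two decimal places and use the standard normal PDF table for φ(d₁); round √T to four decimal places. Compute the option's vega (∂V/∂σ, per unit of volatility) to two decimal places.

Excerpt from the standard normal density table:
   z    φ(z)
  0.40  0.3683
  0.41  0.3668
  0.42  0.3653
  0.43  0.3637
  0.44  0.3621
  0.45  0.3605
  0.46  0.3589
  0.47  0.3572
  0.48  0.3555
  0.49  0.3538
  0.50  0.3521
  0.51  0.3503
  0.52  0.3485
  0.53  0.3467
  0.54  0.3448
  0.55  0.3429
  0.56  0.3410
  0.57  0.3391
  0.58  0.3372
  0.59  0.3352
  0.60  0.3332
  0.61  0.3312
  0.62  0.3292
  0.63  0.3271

101.03

T = 2;  σ√T = 0.4101
ln(S/K) + (r + σ²/2)T = ln(205/210) + (0.077 + 0.29²/2)·2 = -0.0241 + 0.2381 = 0.2140
d₁ = 0.2140 / 0.4101 = 0.5218 ⇒ 0.52
√T = √2 = 1.4142
φ(d₁) = φ(0.52) = 0.3485
vega = S·φ(d₁)·√T = 205·0.3485·1.4142 = 101.0340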